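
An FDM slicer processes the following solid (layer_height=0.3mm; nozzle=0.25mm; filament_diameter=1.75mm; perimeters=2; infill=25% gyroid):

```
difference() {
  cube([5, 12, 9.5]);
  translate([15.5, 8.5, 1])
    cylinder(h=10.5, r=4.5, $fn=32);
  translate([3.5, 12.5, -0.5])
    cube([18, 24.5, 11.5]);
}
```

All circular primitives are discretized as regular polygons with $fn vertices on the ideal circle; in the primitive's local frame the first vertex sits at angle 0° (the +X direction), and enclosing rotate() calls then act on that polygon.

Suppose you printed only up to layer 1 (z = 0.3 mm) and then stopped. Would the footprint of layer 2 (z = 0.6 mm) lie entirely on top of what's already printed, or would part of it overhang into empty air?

Compare the two slices. At z = 0.3: the cube (footprint 5×12) is included at this height (area 60.00 mm²); the cylinder at (15.5, 8.5) is not intersected at this z (z outside [1, 11.5]); the cube at (3.5, 12.5) (footprint 18×24.5) is included at this height (area 441.00 mm²); After the difference (first − rest): starting from the 5×12 cube (60.00 mm²), the 18×24.5 cube at (3.5, 12.5) misses the remaining region (no effect) — area = 60.00 mm². At z = 0.6: the 5×12 cube contributes its full rectangle (area 60.00 mm²); the cylinder at (15.5, 8.5) is not intersected at this z (z outside [1, 11.5]); the cube at (3.5, 12.5) is present — its section is the full 18×24.5 rectangle (area 441.00 mm²); Taking the first minus the rest: starting from the 5×12 cube (60.00 mm²), the 18×24.5 cube at (3.5, 12.5) misses the remaining region (no effect) — area = 60.00 mm². Checking containment: the cross-section at z = 0.6 is a subset of the cross-section at z = 0.3.

entirely on top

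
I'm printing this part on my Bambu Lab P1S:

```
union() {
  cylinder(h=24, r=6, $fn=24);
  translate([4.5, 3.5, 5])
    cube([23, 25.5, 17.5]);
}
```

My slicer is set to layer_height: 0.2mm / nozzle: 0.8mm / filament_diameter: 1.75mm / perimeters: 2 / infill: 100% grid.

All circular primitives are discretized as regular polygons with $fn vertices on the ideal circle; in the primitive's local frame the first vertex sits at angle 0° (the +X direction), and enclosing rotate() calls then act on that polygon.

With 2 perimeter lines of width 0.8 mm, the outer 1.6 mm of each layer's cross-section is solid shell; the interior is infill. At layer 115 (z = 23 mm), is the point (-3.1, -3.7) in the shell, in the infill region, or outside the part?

shell

At z = 23 mm: the r=6 cylinder contributes a regular 24-gon of circumradius 6; the cube at (4.5, 3.5) is not intersected at this z (z outside [5, 22.5]); Merging all regions: only the r=6 cylinder is present, so the union is just that shape — 1 connected region. Overall, the cross-section is a single solid region. The nearest boundary edge runs (-4.24, -4.24)→(-3.00, -5.20); distance from the point to it = 1.13 mm. The point is inside the cross-section, 1.13 mm from the nearest boundary — within the 1.6 mm shell band (2 × 0.8).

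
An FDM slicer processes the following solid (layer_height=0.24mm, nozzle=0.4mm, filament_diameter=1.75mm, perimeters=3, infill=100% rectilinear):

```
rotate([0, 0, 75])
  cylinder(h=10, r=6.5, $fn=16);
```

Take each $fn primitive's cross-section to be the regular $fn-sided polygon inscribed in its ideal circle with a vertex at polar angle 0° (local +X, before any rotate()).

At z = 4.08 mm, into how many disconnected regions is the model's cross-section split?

1

At z = 4.08 mm: the r=6.5 cylinder gives a regular 16-gon of circumradius 6.5 (constant along its height); (rotated 75° about Z; rotation is an isometry so areas/perimeters/island counts are preserved). The result has 1 disconnected region.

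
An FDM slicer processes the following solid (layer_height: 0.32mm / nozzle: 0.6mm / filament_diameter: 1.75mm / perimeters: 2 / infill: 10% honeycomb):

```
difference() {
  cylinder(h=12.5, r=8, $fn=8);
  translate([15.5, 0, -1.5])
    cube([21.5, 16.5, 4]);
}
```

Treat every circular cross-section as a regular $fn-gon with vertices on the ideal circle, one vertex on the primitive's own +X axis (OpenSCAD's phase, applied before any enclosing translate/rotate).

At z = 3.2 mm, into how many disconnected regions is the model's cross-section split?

At z = 3.2 mm: the r=8 cylinder contributes a regular 8-gon of circumradius 8; the cube at (15.5, 0) is not intersected at this z (z outside [-1.5, 2.5]); Subtracting the remaining from the first: none of the subtracted shapes is present at this height, so the r=8 cylinder is unchanged — 1 connected region. The result has 1 disconnected region.

1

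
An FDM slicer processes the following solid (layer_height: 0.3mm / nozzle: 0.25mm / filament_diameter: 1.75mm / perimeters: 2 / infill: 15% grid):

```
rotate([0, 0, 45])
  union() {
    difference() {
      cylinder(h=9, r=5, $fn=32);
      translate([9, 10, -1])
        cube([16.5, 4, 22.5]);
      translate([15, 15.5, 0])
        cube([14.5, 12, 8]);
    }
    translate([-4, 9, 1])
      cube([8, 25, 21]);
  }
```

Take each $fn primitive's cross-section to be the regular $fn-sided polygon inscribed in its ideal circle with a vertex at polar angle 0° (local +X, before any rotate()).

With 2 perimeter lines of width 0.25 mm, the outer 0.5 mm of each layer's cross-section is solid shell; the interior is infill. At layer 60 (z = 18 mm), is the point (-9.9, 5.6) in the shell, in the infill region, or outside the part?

infill

At z = 18 mm: the cylinder is not intersected at this z (z outside [0, 9]); the cube at (9, 10) is present — its section is the full 16.5×4 rectangle; the cube at (15, 15.5) is absent (z outside [0, 8]); Taking the first minus the rest: the first operand is absent here, so nothing remains; the cube at (-4, 9) (footprint 8×25) is included at this height; Combining (union): only the 8×25 cube at (-4, 9) is present, so the union is just that shape — 1 connected region; (whole slice rotated 45° about Z — lengths, areas and connectivity unchanged). Overall, the cross-section is a single solid region. Undo the 45° rotation: the query point maps to (-3.041, 10.960) in the un-rotated model frame. The nearest boundary edge runs (-4.00, 34.00)→(-4.00, 9.00); distance from the point to it = 0.96 mm. The point is inside the cross-section and 0.96 mm from the nearest boundary — more than the 0.5 mm shell width (2 × 0.25), so it's in the infill interior.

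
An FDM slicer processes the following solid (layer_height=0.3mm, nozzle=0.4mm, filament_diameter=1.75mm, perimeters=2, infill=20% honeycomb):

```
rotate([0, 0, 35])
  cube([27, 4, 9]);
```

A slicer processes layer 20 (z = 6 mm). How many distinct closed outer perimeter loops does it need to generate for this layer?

At z = 6 mm: the 27×4 cube contributes its full rectangle; (whole slice rotated 35° about Z — lengths, areas and connectivity unchanged). The result has 1 disconnected region.

1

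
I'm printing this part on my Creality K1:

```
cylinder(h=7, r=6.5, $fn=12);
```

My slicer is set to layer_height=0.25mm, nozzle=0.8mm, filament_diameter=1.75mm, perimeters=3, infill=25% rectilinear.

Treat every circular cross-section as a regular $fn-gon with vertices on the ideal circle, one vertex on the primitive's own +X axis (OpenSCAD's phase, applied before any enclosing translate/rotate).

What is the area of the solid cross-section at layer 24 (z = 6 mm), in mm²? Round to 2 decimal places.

126.75 mm²

At z = 6 mm: the r=6.5 cylinder contributes a regular 12-gon of circumradius 6.5 (area = (12/2)·6.500²·sin(360°/12) = 126.75 mm²). Overall, the cross-section is a single solid region. Net area = 126.75 mm².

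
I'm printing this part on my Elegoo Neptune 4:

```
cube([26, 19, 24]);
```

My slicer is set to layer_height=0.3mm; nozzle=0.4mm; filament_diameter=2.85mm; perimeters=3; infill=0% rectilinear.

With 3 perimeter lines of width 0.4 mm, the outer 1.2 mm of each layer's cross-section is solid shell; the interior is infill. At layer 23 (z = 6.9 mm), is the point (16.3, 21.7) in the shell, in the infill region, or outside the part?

At z = 6.9 mm: the 26×19 cube contributes its full rectangle. Overall, the cross-section is a single solid region. The nearest boundary edge runs (26.00, 19.00)→(0.00, 19.00); distance from the point to it = 2.70 mm. The point is not inside any of the regions above, so it lies outside the cross-section (2.70 mm from the nearest boundary).

outside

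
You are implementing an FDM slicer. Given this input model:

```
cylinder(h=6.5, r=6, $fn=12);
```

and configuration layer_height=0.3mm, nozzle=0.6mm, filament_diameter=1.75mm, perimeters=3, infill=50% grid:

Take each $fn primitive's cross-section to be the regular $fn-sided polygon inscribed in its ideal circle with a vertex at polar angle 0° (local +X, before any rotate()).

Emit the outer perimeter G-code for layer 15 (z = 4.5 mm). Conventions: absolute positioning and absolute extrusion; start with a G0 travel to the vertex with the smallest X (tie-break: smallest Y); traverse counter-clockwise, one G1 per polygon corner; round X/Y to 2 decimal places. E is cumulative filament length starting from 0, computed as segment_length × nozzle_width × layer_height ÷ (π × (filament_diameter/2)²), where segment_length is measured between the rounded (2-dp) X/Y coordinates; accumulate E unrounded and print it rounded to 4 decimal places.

G0 X-6.00 Y0.00 Z4.50
G1 X-5.20 Y-3.00 E0.2324
G1 X-3.00 Y-5.20 E0.4652
G1 X0.00 Y-6.00 E0.6975
G1 X3.00 Y-5.20 E0.9299
G1 X5.20 Y-3.00 E1.1627
G1 X6.00 Y0.00 E1.3951
G1 X5.20 Y3.00 E1.6274
G1 X3.00 Y5.20 E1.8603
G1 X0.00 Y6.00 E2.0926
G1 X-3.00 Y5.20 E2.3250
G1 X-5.20 Y3.00 E2.5578
G1 X-6.00 Y0.00 E2.7901

At z = 4.5 mm: the r=6 cylinder contributes a regular 12-gon of circumradius 6. The outline is a single polygon with 12 vertices. Extrusion per mm of travel: 0.6 × 0.3 / (π × 0.875²) = 0.074835. Accumulating E over each segment gives final E = 2.7901.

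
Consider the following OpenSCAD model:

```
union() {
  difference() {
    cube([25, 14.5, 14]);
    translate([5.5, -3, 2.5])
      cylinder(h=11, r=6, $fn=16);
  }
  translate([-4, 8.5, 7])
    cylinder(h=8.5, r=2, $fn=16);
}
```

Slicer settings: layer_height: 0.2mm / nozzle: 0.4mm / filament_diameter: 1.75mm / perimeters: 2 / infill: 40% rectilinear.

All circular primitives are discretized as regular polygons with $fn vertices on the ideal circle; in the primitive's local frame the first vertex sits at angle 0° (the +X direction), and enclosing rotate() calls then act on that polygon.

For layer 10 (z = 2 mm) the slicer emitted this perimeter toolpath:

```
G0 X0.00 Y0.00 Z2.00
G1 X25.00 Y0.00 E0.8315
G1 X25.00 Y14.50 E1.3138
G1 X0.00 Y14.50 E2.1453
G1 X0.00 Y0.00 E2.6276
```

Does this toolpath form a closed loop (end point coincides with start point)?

Start point (G0): (0.00, 0.00). End point (last G1): the path returns to the start — closed.

yes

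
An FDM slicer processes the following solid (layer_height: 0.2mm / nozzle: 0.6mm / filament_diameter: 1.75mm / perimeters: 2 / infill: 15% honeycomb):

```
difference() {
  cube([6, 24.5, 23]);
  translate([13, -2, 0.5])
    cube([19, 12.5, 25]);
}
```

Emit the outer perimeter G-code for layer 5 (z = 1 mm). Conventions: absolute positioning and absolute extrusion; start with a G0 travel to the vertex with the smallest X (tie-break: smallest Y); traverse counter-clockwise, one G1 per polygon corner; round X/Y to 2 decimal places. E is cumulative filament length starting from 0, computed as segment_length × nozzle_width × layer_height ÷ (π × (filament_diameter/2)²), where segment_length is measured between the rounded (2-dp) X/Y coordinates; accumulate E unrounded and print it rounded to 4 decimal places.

At z = 1 mm: the cube is present — its section is the full 6×24.5 rectangle; the 19×12.5 cube at (13, -2) contributes its full rectangle; After the difference (first − rest): starting from the 6×24.5 cube, the 19×12.5 cube at (13, -2) misses the remaining region (no effect) — 1 connected region. The outline is a single polygon with 4 vertices. Extrusion per mm of travel: 0.6 × 0.2 / (π × 0.875²) = 0.049890. Accumulating E over each segment gives final E = 3.0433.

G0 X0.00 Y0.00 Z1.00
G1 X6.00 Y0.00 E0.2993
G1 X6.00 Y24.50 E1.5217
G1 X0.00 Y24.50 E1.8210
G1 X0.00 Y0.00 E3.0433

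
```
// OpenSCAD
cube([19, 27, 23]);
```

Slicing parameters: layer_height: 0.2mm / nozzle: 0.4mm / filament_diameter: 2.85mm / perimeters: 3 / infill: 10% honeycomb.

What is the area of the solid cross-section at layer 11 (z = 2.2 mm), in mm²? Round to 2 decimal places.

513.00 mm²

At z = 2.2 mm: the 19×27 cube contributes its full rectangle (area 513.00 mm²). Overall, the cross-section is a single solid region. Net area = 513.00 mm².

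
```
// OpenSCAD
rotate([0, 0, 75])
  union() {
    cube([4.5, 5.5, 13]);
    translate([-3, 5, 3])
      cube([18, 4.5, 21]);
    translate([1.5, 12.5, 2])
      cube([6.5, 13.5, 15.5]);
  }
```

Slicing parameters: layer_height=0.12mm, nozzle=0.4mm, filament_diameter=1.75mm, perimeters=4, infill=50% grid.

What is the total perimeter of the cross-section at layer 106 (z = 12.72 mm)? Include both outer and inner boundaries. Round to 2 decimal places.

95.00 mm

At z = 12.72 mm: the 4.5×5.5 cube contributes its full rectangle (perimeter 20.00 mm); the cube at (-3, 5) (footprint 18×4.5) is included at this height (perimeter 45.00 mm); the 6.5×13.5 cube at (1.5, 12.5) contributes its full rectangle (perimeter 40.00 mm); Combining (union): the regions partially overlap (shared area 2.25 mm²), so the edge portions inside another operand are dropped and the merged outline is re-measured after clipping — boundary = 95.00 mm; (whole slice rotated 75° about Z — lengths, areas and connectivity unchanged). Overall, the cross-section has 2 separate islands. Total boundary length (outer) = 95.00 mm.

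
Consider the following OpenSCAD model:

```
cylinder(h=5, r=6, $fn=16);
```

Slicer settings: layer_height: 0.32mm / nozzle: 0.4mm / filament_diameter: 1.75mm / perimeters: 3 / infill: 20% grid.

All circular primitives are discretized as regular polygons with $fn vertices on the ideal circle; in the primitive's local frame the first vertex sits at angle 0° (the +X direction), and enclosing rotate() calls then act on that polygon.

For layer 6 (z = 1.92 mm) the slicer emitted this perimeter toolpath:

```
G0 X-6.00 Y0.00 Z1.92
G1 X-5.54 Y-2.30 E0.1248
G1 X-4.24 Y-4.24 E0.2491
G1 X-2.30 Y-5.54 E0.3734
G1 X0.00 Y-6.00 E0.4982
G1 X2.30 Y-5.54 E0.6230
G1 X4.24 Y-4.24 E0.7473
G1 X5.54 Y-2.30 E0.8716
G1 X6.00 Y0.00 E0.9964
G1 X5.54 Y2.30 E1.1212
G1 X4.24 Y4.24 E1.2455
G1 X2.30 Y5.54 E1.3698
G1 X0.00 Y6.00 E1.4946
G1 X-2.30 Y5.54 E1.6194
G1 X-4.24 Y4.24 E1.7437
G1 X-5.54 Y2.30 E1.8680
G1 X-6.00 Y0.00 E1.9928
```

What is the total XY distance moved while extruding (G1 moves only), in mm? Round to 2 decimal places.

37.45 mm

Sum the Euclidean lengths of each G1 segment: total = 37.45 mm.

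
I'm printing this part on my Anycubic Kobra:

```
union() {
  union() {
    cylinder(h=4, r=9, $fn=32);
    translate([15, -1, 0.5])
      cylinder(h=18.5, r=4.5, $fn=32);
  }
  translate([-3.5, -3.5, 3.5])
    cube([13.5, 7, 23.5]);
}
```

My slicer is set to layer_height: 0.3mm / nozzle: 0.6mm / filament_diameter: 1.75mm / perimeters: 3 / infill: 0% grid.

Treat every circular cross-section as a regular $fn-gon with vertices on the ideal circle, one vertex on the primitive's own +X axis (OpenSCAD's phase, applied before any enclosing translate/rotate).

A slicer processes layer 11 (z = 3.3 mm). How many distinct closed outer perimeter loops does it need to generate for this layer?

2

At z = 3.3 mm: the r=9 cylinder gives a regular 32-gon of circumradius 9 (constant along its height); the cylinder at (15, -1): section is a regular 32-gon, circumradius r=4.5; Merging all regions: the 2 present regions are separate (no shared area or edge), so areas and boundary lengths simply add and each stays a separate island — 2 connected regions; the cube at (-3.5, -3.5) does not reach this height (z outside [3.5, 27]); Combining (union): only the result so far is present, so the union is just that shape — 2 connected regions. The result has 2 disconnected regions.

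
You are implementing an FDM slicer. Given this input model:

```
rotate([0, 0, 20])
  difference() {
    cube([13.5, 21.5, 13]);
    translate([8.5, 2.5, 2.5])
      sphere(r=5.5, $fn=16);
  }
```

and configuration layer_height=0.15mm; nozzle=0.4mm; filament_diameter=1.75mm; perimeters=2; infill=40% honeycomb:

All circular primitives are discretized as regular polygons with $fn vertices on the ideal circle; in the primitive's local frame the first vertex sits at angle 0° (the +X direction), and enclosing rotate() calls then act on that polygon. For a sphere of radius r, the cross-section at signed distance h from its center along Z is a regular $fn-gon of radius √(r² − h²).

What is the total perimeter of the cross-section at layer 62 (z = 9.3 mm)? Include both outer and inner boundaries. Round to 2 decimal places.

At z = 9.3 mm: the cube (footprint 13.5×21.5) is included at this height (perimeter 70.00 mm); the sphere at (8.5, 2.5) is not intersected at this z (|z−center|=6.800 > r=5.5); Subtracting the remaining from the first: none of the subtracted shapes is present at this height, so the 13.5×21.5 cube is unchanged — boundary = 70.00 mm; (rotated 20° about Z; rotation is an isometry so areas/perimeters/island counts are preserved). Overall, the cross-section is a single solid region. Total boundary length (outer) = 70.00 mm.

70.00 mm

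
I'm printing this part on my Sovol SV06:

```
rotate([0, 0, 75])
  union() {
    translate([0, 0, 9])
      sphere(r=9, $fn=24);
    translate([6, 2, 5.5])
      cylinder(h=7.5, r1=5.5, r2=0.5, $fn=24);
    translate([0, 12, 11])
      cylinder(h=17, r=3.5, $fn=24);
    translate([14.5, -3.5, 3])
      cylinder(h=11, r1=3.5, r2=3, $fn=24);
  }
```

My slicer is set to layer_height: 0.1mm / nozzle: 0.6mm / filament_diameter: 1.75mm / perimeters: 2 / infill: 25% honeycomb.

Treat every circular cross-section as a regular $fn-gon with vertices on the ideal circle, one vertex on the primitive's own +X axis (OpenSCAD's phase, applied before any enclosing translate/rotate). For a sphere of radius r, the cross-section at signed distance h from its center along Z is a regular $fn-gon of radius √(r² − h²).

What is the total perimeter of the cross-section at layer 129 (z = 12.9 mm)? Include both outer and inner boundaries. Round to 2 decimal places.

91.86 mm

At z = 12.9 mm: the r=9 sphere contributes a regular 24-gon of circumradius √(9²−3.9²) = 8.111 (perimeter = 2·24·8.111·sin(180°/24) = 50.82 mm); the cone at (6, 2) (r1=5.5→r2=0.5) has section circumradius 0.567 here — a regular 24-gon (perimeter = 2·24·0.567·sin(180°/24) = 3.55 mm); the r=3.5 cylinder at (0, 12) contributes a regular 24-gon of circumradius 3.5 (perimeter = 2·24·3.500·sin(180°/24) = 21.93 mm); the cone at (14.5, -3.5): at t=0.900 of its height the radius interpolates to r₁+(r₂−r₁)t = 3.050, giving a regular 24-gon of that circumradius (perimeter = 2·24·3.050·sin(180°/24) = 19.11 mm); Taking the union: the regions partially overlap (shared area 1.00 mm²), so the edge portions inside another operand are dropped and the merged outline is re-measured after clipping — boundary = 91.86 mm; (whole slice rotated 75° about Z — lengths, areas and connectivity unchanged). Overall, the cross-section has 3 separate islands. Total boundary length (outer) = 91.86 mm.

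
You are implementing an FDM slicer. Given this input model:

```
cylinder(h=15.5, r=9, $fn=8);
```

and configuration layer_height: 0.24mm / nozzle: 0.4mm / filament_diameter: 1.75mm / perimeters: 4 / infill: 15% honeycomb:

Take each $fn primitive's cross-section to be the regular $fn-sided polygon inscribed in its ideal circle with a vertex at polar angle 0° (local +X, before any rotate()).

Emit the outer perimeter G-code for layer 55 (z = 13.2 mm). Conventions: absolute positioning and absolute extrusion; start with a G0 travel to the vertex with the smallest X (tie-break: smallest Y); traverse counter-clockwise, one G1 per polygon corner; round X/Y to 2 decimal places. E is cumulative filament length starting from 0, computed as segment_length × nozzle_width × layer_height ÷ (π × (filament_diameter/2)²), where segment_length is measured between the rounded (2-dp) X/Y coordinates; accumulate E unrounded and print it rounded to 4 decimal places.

At z = 13.2 mm: the r=9 cylinder gives a regular 8-gon of circumradius 9 (constant along its height). The outline is a single polygon with 8 vertices. Extrusion per mm of travel: 0.4 × 0.24 / (π × 0.875²) = 0.039912. Accumulating E over each segment gives final E = 2.1987.

G0 X-9.00 Y0.00 Z13.20
G1 X-6.36 Y-6.36 E0.2748
G1 X0.00 Y-9.00 E0.5497
G1 X6.36 Y-6.36 E0.8245
G1 X9.00 Y0.00 E1.0994
G1 X6.36 Y6.36 E1.3742
G1 X0.00 Y9.00 E1.6490
G1 X-6.36 Y6.36 E1.9239
G1 X-9.00 Y0.00 E2.1987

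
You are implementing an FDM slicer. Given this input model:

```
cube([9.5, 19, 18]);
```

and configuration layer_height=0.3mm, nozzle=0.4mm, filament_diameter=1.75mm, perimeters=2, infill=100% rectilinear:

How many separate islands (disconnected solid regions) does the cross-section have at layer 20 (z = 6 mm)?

1

At z = 6 mm: the cube (footprint 9.5×19) is included at this height. Overall, the cross-section is a single solid region. Island count = 1.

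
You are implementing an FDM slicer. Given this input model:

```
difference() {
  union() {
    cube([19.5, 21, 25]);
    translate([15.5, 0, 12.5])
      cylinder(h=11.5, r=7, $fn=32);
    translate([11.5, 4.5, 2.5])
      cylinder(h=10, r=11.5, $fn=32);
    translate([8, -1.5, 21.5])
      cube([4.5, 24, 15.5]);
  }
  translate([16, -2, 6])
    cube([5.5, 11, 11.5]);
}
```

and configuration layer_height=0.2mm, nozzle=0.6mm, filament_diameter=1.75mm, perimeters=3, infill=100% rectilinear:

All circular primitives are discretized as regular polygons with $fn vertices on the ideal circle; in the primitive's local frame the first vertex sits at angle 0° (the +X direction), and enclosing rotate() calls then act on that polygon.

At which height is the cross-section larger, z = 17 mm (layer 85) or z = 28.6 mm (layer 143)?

Layer 85 (z = 17): the cube is present — its section is the full 19.5×21 rectangle (area 409.50 mm²); the cylinder at (15.5, 0): section is a regular 32-gon, circumradius r=7 (area = (32/2)·7.000²·sin(360°/32) = 152.95 mm²); the cylinder at (11.5, 4.5) is absent (z outside [2.5, 12.5]); the cube at (8, -1.5) is absent (z outside [21.5, 37]); Taking the union: the regions partially overlap — summed areas 562.45 mm² minus the doubly-counted overlap 64.54 mm² gives 497.92 mm² — area = 497.92 mm²; the cube at (16, -2) (footprint 5.5×11) is included at this height (area 60.50 mm²); Subtracting the remaining from the first: starting from the result so far (497.92 mm²), the 5.5×11 cube at (16, -2) partially overlaps it — only the 52.09 mm² overlap (of its 60.50 mm²) is removed, clipping the outline — area = 445.83 mm². So its area = 445.83 mm². Layer 143 (z = 28.6): the cube does not reach this height (z outside [0, 25]); the cylinder at (15.5, 0) is not intersected at this z (z outside [12.5, 24]); the cylinder at (11.5, 4.5) does not reach this height (z outside [2.5, 12.5]); the 4.5×24 cube at (8, -1.5) contributes its full rectangle (area 108.00 mm²); Merging all regions: only the 4.5×24 cube at (8, -1.5) is present, so the union is just that shape — area = 108.00 mm²; the cube at (16, -2) does not reach this height (z outside [6, 17.5]); Taking the first minus the rest: none of the subtracted shapes is present at this height, so the result so far is unchanged — area = 108.00 mm². So its area = 108.00 mm². Layer 85 is larger (445.83 vs 108.00 mm²).

layer 85 (z = 17 mm)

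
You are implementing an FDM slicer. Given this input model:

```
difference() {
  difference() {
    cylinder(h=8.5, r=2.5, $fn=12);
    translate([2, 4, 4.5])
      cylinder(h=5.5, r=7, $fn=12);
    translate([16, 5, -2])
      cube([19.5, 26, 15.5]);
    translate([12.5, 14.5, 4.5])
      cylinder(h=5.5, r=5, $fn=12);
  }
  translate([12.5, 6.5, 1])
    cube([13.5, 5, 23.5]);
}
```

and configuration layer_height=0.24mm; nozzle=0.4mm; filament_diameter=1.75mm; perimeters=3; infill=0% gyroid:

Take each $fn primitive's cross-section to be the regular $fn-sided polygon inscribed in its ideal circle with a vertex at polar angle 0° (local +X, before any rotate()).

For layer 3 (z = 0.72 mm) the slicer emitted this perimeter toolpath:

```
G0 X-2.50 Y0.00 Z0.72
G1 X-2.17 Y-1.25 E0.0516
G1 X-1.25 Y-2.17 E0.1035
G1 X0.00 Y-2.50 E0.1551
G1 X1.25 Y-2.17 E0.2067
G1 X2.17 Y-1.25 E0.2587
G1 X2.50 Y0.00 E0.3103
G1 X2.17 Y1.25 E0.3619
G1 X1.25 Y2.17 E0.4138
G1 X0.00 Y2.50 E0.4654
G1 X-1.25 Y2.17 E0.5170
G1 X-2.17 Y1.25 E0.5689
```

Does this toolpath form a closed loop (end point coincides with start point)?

Start point (G0): (-2.50, 0.00). End point (last G1): the path does not return to the start — open.

no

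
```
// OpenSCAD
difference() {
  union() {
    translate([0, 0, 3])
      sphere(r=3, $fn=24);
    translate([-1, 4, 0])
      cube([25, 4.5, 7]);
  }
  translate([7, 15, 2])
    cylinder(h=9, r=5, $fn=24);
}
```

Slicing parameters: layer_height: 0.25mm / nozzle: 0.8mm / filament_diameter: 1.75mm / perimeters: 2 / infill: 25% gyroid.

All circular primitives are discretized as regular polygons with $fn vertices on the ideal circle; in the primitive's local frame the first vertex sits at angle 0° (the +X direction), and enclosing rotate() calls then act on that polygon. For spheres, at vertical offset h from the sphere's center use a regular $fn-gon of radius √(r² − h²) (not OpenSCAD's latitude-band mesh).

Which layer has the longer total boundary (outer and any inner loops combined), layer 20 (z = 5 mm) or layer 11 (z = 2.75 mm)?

layer 11 (z = 2.75 mm)

Layer 20 (z = 5): the sphere: section is a regular 24-gon, circumradius = √(r²−h²) = √(3²−2²) = 2.236 (perimeter = 2·24·2.236·sin(180°/24) = 14.01 mm); the 25×4.5 cube at (-1, 4) contributes its full rectangle (perimeter 59.00 mm); Taking the union: the 2 present regions are separate (no shared area or edge), so areas and boundary lengths simply add and each stays a separate island — boundary = 73.01 mm; the cylinder at (7, 15): section is a regular 24-gon, circumradius r=5 (perimeter = 2·24·5.000·sin(180°/24) = 31.33 mm); Taking the first minus the rest: starting from the result so far, the r=5 cylinder at (7, 15) misses the remaining region (no effect) — boundary = 73.01 mm. So its perimeter = 73.01 mm. Layer 11 (z = 2.75): the r=3 sphere contributes a regular 24-gon of circumradius √(3²−0.25²) = 2.990 (perimeter = 2·24·2.990·sin(180°/24) = 18.73 mm); the cube at (-1, 4) (footprint 25×4.5) is included at this height (perimeter 59.00 mm); Combining (union): the 2 present regions are separate (no shared area or edge), so areas and boundary lengths simply add and each stays a separate island — boundary = 77.73 mm; the cylinder at (7, 15): section is a regular 24-gon, circumradius r=5 (perimeter = 2·24·5.000·sin(180°/24) = 31.33 mm); Subtracting the remaining from the first: starting from the result so far, the r=5 cylinder at (7, 15) misses the remaining region (no effect) — boundary = 77.73 mm. So its perimeter = 77.73 mm. Layer 11 is larger (77.73 vs 73.01 mm).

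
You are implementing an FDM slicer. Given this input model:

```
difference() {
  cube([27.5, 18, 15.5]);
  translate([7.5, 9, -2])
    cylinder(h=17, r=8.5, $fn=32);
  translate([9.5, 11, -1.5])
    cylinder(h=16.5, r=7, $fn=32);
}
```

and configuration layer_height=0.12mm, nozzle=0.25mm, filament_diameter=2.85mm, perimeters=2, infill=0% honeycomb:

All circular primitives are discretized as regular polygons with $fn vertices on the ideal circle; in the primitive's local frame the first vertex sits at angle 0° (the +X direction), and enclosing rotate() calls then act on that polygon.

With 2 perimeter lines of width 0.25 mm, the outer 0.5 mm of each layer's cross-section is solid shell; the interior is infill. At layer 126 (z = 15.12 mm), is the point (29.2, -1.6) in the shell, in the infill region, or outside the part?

At z = 15.12 mm: the cube is present — its section is the full 27.5×18 rectangle; the cylinder at (7.5, 9) is not intersected at this z (z outside [-2, 15]); the cylinder at (9.5, 11) is not intersected at this z (z outside [-1.5, 15]); Subtracting the remaining from the first: none of the subtracted shapes is present at this height, so the 27.5×18 cube is unchanged — 1 connected region. Overall, the cross-section is a single solid region. The nearest boundary edge runs (0.00, 0.00)→(27.50, 0.00); distance from the point to it = 2.33 mm. The point is not inside any of the regions above, so it lies outside the cross-section (2.33 mm from the nearest boundary).

outside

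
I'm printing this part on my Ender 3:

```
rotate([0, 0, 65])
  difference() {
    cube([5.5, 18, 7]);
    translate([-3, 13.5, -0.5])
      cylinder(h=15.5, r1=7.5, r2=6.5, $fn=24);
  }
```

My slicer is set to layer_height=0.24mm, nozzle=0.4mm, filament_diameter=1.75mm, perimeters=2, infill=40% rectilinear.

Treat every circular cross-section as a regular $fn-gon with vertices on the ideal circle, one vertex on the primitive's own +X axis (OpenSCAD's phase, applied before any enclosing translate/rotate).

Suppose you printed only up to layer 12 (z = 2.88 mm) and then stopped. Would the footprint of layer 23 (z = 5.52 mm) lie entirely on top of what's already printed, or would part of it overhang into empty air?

Compare the two slices. At z = 2.88: the cube (footprint 5.5×18) is included at this height (area 99.00 mm²); the cone at (-3, 13.5) contributes a regular 24-gon of circumradius 7.282 (interpolated between r1=7.5 and r2=6.5 at t=0.218) (area = (24/2)·7.282²·sin(360°/24) = 164.69 mm²); Taking the first minus the rest: starting from the 5.5×18 cube (99.00 mm²), the cone at (-3, 13.5) partially overlaps it — only the 36.93 mm² overlap (of its 164.69 mm²) is removed, clipping the outline — area = 62.07 mm²; (whole slice rotated 65° about Z — lengths, areas and connectivity unchanged). At z = 5.52: the cube is present — its section is the full 5.5×18 rectangle (area 99.00 mm²); the cone at (-3, 13.5) (r1=7.5→r2=6.5) has section circumradius 7.112 here — a regular 24-gon (area = (24/2)·7.112²·sin(360°/24) = 157.08 mm²); Subtracting the remaining from the first: starting from the 5.5×18 cube (99.00 mm²), the cone at (-3, 13.5) partially overlaps it — only the 34.73 mm² overlap (of its 157.08 mm²) is removed, clipping the outline — area = 64.27 mm²; (whole slice rotated 65° about Z — lengths, areas and connectivity unchanged). Checking containment: at z = 5.52 the cross-section extends beyond the z = 2.88 cross-section by about 2.20 mm².

part overhangs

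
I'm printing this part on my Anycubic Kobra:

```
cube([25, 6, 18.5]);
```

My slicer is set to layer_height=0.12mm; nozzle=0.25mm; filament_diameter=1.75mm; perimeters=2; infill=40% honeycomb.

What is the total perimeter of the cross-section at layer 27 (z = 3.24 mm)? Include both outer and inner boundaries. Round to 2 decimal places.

At z = 3.24 mm: the cube is present — its section is the full 25×6 rectangle (perimeter 62.00 mm). Overall, the cross-section is a single solid region. Total boundary length (outer) = 62.00 mm.

62.00 mm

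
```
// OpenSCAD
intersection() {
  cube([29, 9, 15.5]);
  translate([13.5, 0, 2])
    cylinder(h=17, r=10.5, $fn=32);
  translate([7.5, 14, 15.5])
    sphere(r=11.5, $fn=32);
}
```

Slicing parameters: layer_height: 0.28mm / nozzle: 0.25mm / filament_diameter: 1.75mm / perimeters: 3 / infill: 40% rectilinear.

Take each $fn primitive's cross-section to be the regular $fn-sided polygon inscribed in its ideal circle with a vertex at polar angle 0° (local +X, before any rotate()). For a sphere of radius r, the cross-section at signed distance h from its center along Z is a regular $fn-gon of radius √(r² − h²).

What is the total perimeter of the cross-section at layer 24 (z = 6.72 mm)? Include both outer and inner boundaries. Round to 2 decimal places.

16.23 mm

At z = 6.72 mm: the 29×9 cube contributes its full rectangle (perimeter 76.00 mm); the cylinder at (13.5, 0): section is a regular 32-gon, circumradius r=10.5 (perimeter = 2·32·10.500·sin(180°/32) = 65.87 mm); the sphere at (7.5, 14): section is a regular 32-gon, circumradius = √(r²−h²) = √(11.5²−8.78²) = 7.427 (perimeter = 2·32·7.427·sin(180°/32) = 46.59 mm); Keeping only the common overlap: the r=10.5 cylinder at (13.5, 0) partially overlaps the 29×9 cube; clipping to the common part keeps 161.48 mm²; the r=11.5 sphere at (7.5, 14) partially overlaps the running intersection; clipping to the common part keeps 11.07 mm² — boundary = 16.23 mm. Overall, the cross-section is a single solid region. Total boundary length (outer) = 16.23 mm.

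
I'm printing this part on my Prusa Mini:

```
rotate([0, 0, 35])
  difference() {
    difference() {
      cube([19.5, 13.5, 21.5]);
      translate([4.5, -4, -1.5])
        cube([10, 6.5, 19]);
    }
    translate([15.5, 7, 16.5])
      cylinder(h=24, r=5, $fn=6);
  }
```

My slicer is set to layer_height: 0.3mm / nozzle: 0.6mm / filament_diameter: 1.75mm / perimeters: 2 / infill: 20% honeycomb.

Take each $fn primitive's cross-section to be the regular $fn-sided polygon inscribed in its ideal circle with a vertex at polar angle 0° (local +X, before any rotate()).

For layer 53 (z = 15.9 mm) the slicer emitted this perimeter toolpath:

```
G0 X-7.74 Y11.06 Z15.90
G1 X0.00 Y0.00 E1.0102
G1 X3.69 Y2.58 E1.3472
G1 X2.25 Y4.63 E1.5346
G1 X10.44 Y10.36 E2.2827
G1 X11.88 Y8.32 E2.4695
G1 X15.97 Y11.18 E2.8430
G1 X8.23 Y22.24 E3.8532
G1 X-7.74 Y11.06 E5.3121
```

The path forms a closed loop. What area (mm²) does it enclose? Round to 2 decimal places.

Apply the shoelace formula to the sequence of (X, Y) vertices; enclosed area = 238.15 mm².

238.15 mm²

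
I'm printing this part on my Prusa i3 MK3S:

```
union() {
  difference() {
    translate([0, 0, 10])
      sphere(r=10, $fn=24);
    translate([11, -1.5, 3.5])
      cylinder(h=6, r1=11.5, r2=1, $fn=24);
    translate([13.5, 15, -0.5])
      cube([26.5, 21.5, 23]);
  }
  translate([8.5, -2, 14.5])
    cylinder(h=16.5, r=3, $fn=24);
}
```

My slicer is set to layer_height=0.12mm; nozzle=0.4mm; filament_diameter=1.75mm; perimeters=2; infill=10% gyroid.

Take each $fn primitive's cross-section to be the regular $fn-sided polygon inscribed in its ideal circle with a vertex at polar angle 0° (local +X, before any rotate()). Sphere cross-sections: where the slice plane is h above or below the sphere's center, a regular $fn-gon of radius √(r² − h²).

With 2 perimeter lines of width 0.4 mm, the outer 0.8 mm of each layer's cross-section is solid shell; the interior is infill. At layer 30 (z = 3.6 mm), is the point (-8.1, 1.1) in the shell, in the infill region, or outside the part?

outside

At z = 3.6 mm: the r=10 sphere contributes a regular 24-gon of circumradius √(10²−6.4²) = 7.684; the cone at (11, -1.5) contributes a regular 24-gon of circumradius 11.325 (interpolated between r1=11.5 and r2=1 at t=0.017); the cube at (13.5, 15) (footprint 26.5×21.5) is included at this height; Taking the first minus the rest: starting from the r=10 sphere, the cone at (11, -1.5) partially overlaps it — only the 80.66 mm² overlap (of its 398.34 mm²) is removed, clipping the outline; the 26.5×21.5 cube at (13.5, 15) misses the remaining region (no effect) — 1 connected region; the cylinder at (8.5, -2) is absent (z outside [14.5, 31]); Taking the union: only the result so far is present, so the union is just that shape — 1 connected region. Overall, the cross-section is a single solid region. The nearest boundary edge runs (-7.68, 0.00)→(-7.42, 1.99); distance from the point to it = 0.56 mm. The point is not inside any of the regions above, so it lies outside the cross-section (0.56 mm from the nearest boundary).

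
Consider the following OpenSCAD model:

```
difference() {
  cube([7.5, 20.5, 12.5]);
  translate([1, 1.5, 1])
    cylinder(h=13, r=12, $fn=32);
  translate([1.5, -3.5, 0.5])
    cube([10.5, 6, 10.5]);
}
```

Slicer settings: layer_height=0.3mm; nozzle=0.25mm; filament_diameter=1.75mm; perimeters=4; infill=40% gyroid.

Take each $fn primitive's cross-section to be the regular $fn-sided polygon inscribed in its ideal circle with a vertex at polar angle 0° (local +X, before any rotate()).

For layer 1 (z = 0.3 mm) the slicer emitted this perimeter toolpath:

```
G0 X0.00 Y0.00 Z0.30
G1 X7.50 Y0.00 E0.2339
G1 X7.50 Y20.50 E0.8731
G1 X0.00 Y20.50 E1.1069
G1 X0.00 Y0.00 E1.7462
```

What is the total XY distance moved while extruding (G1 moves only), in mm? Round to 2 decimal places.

56.00 mm

Sum the Euclidean lengths of each G1 segment: total = 56.00 mm.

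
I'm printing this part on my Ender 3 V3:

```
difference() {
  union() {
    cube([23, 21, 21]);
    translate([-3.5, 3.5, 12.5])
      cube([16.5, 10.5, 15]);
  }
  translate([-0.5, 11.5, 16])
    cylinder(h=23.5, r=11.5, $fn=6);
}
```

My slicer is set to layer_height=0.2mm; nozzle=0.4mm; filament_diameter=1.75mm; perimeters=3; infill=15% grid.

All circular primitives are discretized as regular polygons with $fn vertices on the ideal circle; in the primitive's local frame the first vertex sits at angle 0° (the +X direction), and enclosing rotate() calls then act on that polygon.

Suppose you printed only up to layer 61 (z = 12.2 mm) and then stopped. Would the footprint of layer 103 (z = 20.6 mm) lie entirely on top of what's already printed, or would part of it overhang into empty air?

Compare the two slices. At z = 12.2: the cube is present — its section is the full 23×21 rectangle (area 483.00 mm²); the cube at (-3.5, 3.5) does not reach this height (z outside [12.5, 27.5]); Taking the union: only the 23×21 cube is present, so the union is just that shape — area = 483.00 mm²; the cylinder at (-0.5, 11.5) is absent (z outside [16, 39.5]); After the difference (first − rest): none of the subtracted shapes is present at this height, so the result so far is unchanged — area = 483.00 mm². At z = 20.6: the cube is present — its section is the full 23×21 rectangle (area 483.00 mm²); the cube at (-3.5, 3.5) (footprint 16.5×10.5) is included at this height (area 173.25 mm²); Combining (union): the regions partially overlap — summed areas 656.25 mm² minus the doubly-counted overlap 136.50 mm² gives 519.75 mm² — area = 519.75 mm²; the r=11.5 cylinder at (-0.5, 11.5) gives a regular 6-gon of circumradius 11.5 (constant along its height) (area = (6/2)·11.500²·sin(360°/6) = 343.60 mm²); After the difference (first − rest): starting from that combined region (519.75 mm²), the r=11.5 cylinder at (-0.5, 11.5) partially overlaps it — only the 196.12 mm² overlap (of its 343.60 mm²) is removed, clipping the outline — area = 323.63 mm². Checking containment: the cross-section at z = 20.6 is a subset of the cross-section at z = 12.2.

entirely on top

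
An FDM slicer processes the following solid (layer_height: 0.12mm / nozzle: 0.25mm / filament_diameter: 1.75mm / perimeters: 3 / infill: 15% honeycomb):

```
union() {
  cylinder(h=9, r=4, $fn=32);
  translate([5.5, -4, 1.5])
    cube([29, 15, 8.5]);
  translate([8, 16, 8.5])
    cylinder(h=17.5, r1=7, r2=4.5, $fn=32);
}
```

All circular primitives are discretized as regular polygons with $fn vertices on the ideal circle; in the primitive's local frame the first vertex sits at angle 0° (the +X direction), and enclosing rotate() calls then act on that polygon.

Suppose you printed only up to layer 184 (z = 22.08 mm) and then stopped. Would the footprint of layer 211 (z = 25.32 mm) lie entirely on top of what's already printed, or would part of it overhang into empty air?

entirely on top

Compare the two slices. At z = 22.08: the cylinder is not intersected at this z (z outside [0, 9]); the cube at (5.5, -4) does not reach this height (z outside [1.5, 10]); the cone at (8, 16) (r1=7→r2=4.5) has section circumradius 5.060 here — a regular 32-gon (area = (32/2)·5.060²·sin(360°/32) = 79.92 mm²); Taking the union: only the cone at (8, 16) is present, so the union is just that shape — area = 79.92 mm². At z = 25.32: the cylinder is not intersected at this z (z outside [0, 9]); the cube at (5.5, -4) is absent (z outside [1.5, 10]); the cone at (8, 16) (r1=7→r2=4.5) has section circumradius 4.597 here — a regular 32-gon (area = (32/2)·4.597²·sin(360°/32) = 65.97 mm²); Combining (union): only the cone at (8, 16) is present, so the union is just that shape — area = 65.97 mm². Checking containment: the cross-section at z = 25.32 is a subset of the cross-section at z = 22.08.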